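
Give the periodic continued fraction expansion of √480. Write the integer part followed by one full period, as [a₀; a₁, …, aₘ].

a₀ = ⌊√480⌋ = 21.
With m₀=0, d₀=1 and mₖ₊₁ = dₖaₖ − mₖ, dₖ₊₁ = (n − mₖ₊₁²)/dₖ, aₖ₊₁ = ⌊(a₀+mₖ₊₁)/dₖ₊₁⌋:
  k=1: m=21, d=39, a=1
  k=2: m=18, d=4, a=9
  k=3: m=18, d=39, a=1
  k=4: m=21, d=1, a=42
d=1 and a=2a₀=42 at k=4, so the next step gives (m, d) = (21, 39) again — its k=1 value — and the period has length 4.

[21; 1, 9, 1, 42]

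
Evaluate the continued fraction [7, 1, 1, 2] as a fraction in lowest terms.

38/5

Using pₖ = aₖpₖ₋₁ + pₖ₋₂ and qₖ = aₖqₖ₋₁ + qₖ₋₂:
  k=0: a=7, p=7, q=1
  k=1: a=1, p=8, q=1
  k=2: a=1, p=15, q=2
  k=3: a=2, p=38, q=5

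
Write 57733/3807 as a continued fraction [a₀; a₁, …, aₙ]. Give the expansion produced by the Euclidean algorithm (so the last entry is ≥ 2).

57733 = 15*3807 + 628
3807 = 6*628 + 39
628 = 16*39 + 4
39 = 9*4 + 3
4 = 1*3 + 1
3 = 3*1 + 0  (stop)
So 57733/3807 = [15; 6, 16, 9, 1, 3].

[15; 6, 16, 9, 1, 3]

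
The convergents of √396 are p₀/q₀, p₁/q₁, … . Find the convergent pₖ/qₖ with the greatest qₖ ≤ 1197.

7940/399

√396 = [19; 1, 8, 1, 38, …] (period length 4).
Convergents:
  p_0/q_0 = 19/1
  p_1/q_1 = 20/1
  p_2/q_2 = 179/9
  p_3/q_3 = 199/10
  p_4/q_4 = 7741/389
  p_5/q_5 = 7940/399
  p_6/q_6 = 71261/3581
q_5 = 399 ≤ 1197 < 3581 = q_6, so the answer is 7940/399.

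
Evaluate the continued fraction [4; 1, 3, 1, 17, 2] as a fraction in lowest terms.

878/183

Fold from the inside: start with 2/1.
  17 + 1/2 = 35/2
  1 + 2/35 = 37/35
  3 + 35/37 = 146/37
  1 + 37/146 = 183/146
  4 + 146/183 = 878/183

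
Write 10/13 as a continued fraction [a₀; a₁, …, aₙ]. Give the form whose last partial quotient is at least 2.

10 = 0×13 + 10
13 = 1×10 + 3
10 = 3×3 + 1
3 = 3×1 + 0  (stop)
So 10/13 = [0; 1, 3, 3].

[0; 1, 3, 3]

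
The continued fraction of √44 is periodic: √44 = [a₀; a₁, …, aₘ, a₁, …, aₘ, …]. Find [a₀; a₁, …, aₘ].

a₀ = ⌊√44⌋ = 6.

[6; 1, 1, 1, 2, 1, 1, 1, 12]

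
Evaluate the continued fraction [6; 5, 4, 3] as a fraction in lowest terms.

421/68

Using pₖ = aₖpₖ₋₁ + pₖ₋₂ and qₖ = aₖqₖ₋₁ + qₖ₋₂:
  k=0: a=6, p=6, q=1
  k=1: a=5, p=31, q=5
  k=2: a=4, p=130, q=21
  k=3: a=3, p=421, q=68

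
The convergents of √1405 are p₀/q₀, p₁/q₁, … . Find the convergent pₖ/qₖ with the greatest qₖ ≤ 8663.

√1405 = [37; 2, 14, 2, 74, …] (period length 4).
Convergents:
  p_0/q_0 = 37/1
  p_1/q_1 = 75/2
  p_2/q_2 = 1087/29
  p_3/q_3 = 2249/60
  p_4/q_4 = 167513/4469
  p_5/q_5 = 337275/8998
q_4 = 4469 ≤ 8663 < 8998 = q_5, so the answer is 167513/4469.

167513/4469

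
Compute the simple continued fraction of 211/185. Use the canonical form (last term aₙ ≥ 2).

[1; 7, 8, 1, 2]

211 = 1*185 + 26
185 = 7*26 + 3
26 = 8*3 + 2
3 = 1*2 + 1
2 = 2*1 + 0  (stop)
So 211/185 = [1; 7, 8, 1, 2].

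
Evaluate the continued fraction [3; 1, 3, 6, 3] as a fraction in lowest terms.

297/79

Fold from the inside: start with 3/1.
  6 + 1/3 = 19/3
  3 + 3/19 = 60/19
  1 + 19/60 = 79/60
  3 + 60/79 = 297/79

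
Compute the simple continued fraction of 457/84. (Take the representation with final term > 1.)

[5; 2, 3, 1, 2, 3]

457 = 5*84 + 37
84 = 2*37 + 10
37 = 3*10 + 7
10 = 1*7 + 3
7 = 2*3 + 1
3 = 3*1 + 0  (stop)
So 457/84 = [5; 2, 3, 1, 2, 3].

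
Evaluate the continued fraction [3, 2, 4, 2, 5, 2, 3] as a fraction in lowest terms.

2839/823

Using pₖ = aₖpₖ₋₁ + pₖ₋₂ and qₖ = aₖqₖ₋₁ + qₖ₋₂:
  k=0: a=3, p=3, q=1
  k=1: a=2, p=7, q=2
  k=2: a=4, p=31, q=9
  k=3: a=2, p=69, q=20
  k=4: a=5, p=376, q=109
  k=5: a=2, p=821, q=238
  k=6: a=3, p=2839, q=823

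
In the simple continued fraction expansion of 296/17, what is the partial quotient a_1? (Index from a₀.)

296 = 17·17 + 7   →  a_0 = 17
17 = 2·7 + 3   →  a_1 = 2

2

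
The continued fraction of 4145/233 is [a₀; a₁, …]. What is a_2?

3

4145 = 17·233 + 184   →  a_0 = 17
233 = 1·184 + 49   →  a_1 = 1
184 = 3·49 + 37   →  a_2 = 3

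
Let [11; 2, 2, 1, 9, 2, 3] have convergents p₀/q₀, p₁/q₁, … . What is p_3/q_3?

Using pₖ = aₖpₖ₋₁ + pₖ₋₂, qₖ = aₖqₖ₋₁ + qₖ₋₂ (with p₋₁=1, p₋₂=0, q₋₁=0, q₋₂=1):
  k=0: a=11, p=11, q=1
  k=1: a=2, p=23, q=2
  k=2: a=2, p=57, q=5
  k=3: a=1, p=80, q=7

80/7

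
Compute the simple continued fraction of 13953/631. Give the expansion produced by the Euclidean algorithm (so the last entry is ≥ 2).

13953 = 22·631 + 71
631 = 8·71 + 63
71 = 1·63 + 8
63 = 7·8 + 7
8 = 1·7 + 1
7 = 7·1 + 0  (stop)
So 13953/631 = [22; 8, 1, 7, 1, 7].

[22; 8, 1, 7, 1, 7]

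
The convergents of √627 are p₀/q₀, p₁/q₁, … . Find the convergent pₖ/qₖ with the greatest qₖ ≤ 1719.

31325/1251

√627 = [25; 25, 50, …] (period length 2).
Convergents:
  p_0/q_0 = 25/1
  p_1/q_1 = 626/25
  p_2/q_2 = 31325/1251
  p_3/q_3 = 783751/31300
q_2 = 1251 ≤ 1719 < 31300 = q_3, so the answer is 31325/1251.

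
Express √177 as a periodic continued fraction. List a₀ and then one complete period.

a₀ = ⌊√177⌋ = 13.
With m₀=0, d₀=1 and mₖ₊₁ = dₖaₖ − mₖ, dₖ₊₁ = (n − mₖ₊₁²)/dₖ, aₖ₊₁ = ⌊(a₀+mₖ₊₁)/dₖ₊₁⌋:
  k=1: m=13, d=8, a=3
  k=2: m=11, d=7, a=3
  k=3: m=10, d=11, a=2
  k=4: m=12, d=3, a=8
  k=5: m=12, d=11, a=2
  k=6: m=10, d=7, a=3
  k=7: m=11, d=8, a=3
  k=8: m=13, d=1, a=26
d=1 and a=2a₀=26 at k=8, so the next step gives (m, d) = (13, 8) again — its k=1 value — and the period has length 8.

[13; 3, 3, 2, 8, 2, 3, 3, 26]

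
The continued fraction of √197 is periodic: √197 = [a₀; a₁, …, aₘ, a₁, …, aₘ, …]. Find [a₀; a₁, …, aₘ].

[14; 28]

a₀ = ⌊√197⌋ = 14.
With m₀=0, d₀=1 and mₖ₊₁ = dₖaₖ − mₖ, dₖ₊₁ = (n − mₖ₊₁²)/dₖ, aₖ₊₁ = ⌊(a₀+mₖ₊₁)/dₖ₊₁⌋:
  k=1: m=14, d=1, a=28
d=1 and a=2a₀=28 at k=1, so the next step gives (m, d) = (14, 1) again — its k=1 value — and the period has length 1.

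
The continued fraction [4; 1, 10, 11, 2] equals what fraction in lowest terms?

Fold from the inside: start with 2/1.
  11 + 1/2 = 23/2
  10 + 2/23 = 232/23
  1 + 23/232 = 255/232
  4 + 232/255 = 1252/255

1252/255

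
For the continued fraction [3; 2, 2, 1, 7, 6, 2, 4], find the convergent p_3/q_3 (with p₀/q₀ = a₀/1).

24/7

Using pₖ = aₖpₖ₋₁ + pₖ₋₂, qₖ = aₖqₖ₋₁ + qₖ₋₂ (with p₋₁=1, p₋₂=0, q₋₁=0, q₋₂=1):
  k=0: a=3, p=3, q=1
  k=1: a=2, p=7, q=2
  k=2: a=2, p=17, q=5
  k=3: a=1, p=24, q=7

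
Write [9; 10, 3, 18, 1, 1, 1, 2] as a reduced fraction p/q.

42746/4699

Fold from the inside: start with 2/1.
  1 + 1/2 = 3/2
  1 + 2/3 = 5/3
  1 + 3/5 = 8/5
  18 + 5/8 = 149/8
  3 + 8/149 = 455/149
  10 + 149/455 = 4699/455
  9 + 455/4699 = 42746/4699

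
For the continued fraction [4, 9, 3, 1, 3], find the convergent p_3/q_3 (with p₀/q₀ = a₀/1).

152/37

Using pₖ = aₖpₖ₋₁ + pₖ₋₂, qₖ = aₖqₖ₋₁ + qₖ₋₂ (with p₋₁=1, p₋₂=0, q₋₁=0, q₋₂=1):
  k=0: a=4, p=4, q=1
  k=1: a=9, p=37, q=9
  k=2: a=3, p=115, q=28
  k=3: a=1, p=152, q=37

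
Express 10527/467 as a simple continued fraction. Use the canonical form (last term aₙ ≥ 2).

[22; 1, 1, 5, 2, 19]

10527 = 22*467 + 253
467 = 1*253 + 214
253 = 1*214 + 39
214 = 5*39 + 19
39 = 2*19 + 1
19 = 19*1 + 0  (stop)
So 10527/467 = [22; 1, 1, 5, 2, 19].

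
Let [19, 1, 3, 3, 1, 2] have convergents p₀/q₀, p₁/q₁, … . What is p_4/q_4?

Using pₖ = aₖpₖ₋₁ + pₖ₋₂, qₖ = aₖqₖ₋₁ + qₖ₋₂ (with p₋₁=1, p₋₂=0, q₋₁=0, q₋₂=1):
  k=0: a=19, p=19, q=1
  k=1: a=1, p=20, q=1
  k=2: a=3, p=79, q=4
  k=3: a=3, p=257, q=13
  k=4: a=1, p=336, q=17

336/17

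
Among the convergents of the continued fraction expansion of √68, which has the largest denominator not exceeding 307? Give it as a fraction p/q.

2177/264

√68 = [8; 4, 16, …] (period length 2).
Convergents:
  p_0/q_0 = 8/1
  p_1/q_1 = 33/4
  p_2/q_2 = 536/65
  p_3/q_3 = 2177/264
  p_4/q_4 = 35368/4289
q_3 = 264 ≤ 307 < 4289 = q_4, so the answer is 2177/264.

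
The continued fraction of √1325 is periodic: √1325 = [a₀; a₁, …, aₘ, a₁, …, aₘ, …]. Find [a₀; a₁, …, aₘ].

[36; 2, 2, 72]

a₀ = ⌊√1325⌋ = 36.
With m₀=0, d₀=1 and mₖ₊₁ = dₖaₖ − mₖ, dₖ₊₁ = (n − mₖ₊₁²)/dₖ, aₖ₊₁ = ⌊(a₀+mₖ₊₁)/dₖ₊₁⌋:
  k=1: m=36, d=29, a=2
  k=2: m=22, d=29, a=2
  k=3: m=36, d=1, a=72
d=1 and a=2a₀=72 at k=3, so the next step gives (m, d) = (36, 29) again — its k=1 value — and the period has length 3.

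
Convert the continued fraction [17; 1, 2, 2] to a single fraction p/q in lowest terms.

124/7

Fold from the inside: start with 2/1.
  2 + 1/2 = 5/2
  1 + 2/5 = 7/5
  17 + 5/7 = 124/7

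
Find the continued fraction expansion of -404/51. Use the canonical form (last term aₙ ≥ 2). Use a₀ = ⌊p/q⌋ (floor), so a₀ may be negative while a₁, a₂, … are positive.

-404 = -8·51 + 4
51 = 12·4 + 3
4 = 1·3 + 1
3 = 3·1 + 0  (stop)
So -404/51 = [-8; 12, 1, 3].

[-8; 12, 1, 3]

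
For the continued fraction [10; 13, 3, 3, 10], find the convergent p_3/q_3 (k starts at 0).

Using pₖ = aₖpₖ₋₁ + pₖ₋₂, qₖ = aₖqₖ₋₁ + qₖ₋₂ (with p₋₁=1, p₋₂=0, q₋₁=0, q₋₂=1):
  k=0: a=10, p=10, q=1
  k=1: a=13, p=131, q=13
  k=2: a=3, p=403, q=40
  k=3: a=3, p=1340, q=133

1340/133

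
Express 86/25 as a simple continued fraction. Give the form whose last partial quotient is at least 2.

86 = 3×25 + 11
25 = 2×11 + 3
11 = 3×3 + 2
3 = 1×2 + 1
2 = 2×1 + 0  (stop)
So 86/25 = [3; 2, 3, 1, 2].

[3; 2, 3, 1, 2]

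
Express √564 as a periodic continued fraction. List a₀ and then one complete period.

[23; 1, 2, 1, 46]

a₀ = ⌊√564⌋ = 23.
With m₀=0, d₀=1 and mₖ₊₁ = dₖaₖ − mₖ, dₖ₊₁ = (n − mₖ₊₁²)/dₖ, aₖ₊₁ = ⌊(a₀+mₖ₊₁)/dₖ₊₁⌋:
  k=1: m=23, d=35, a=1
  k=2: m=12, d=12, a=2
  k=3: m=12, d=35, a=1
  k=4: m=23, d=1, a=46
d=1 and a=2a₀=46 at k=4, so the next step gives (m, d) = (23, 35) again — its k=1 value — and the period has length 4.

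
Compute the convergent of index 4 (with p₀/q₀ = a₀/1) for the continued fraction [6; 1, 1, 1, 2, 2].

Using pₖ = aₖpₖ₋₁ + pₖ₋₂, qₖ = aₖqₖ₋₁ + qₖ₋₂ (with p₋₁=1, p₋₂=0, q₋₁=0, q₋₂=1):
  k=0: a=6, p=6, q=1
  k=1: a=1, p=7, q=1
  k=2: a=1, p=13, q=2
  k=3: a=1, p=20, q=3
  k=4: a=2, p=53, q=8

53/8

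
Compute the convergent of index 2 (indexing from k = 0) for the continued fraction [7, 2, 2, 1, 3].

37/5

Using pₖ = aₖpₖ₋₁ + pₖ₋₂, qₖ = aₖqₖ₋₁ + qₖ₋₂ (with p₋₁=1, p₋₂=0, q₋₁=0, q₋₂=1):
  k=0: a=7, p=7, q=1
  k=1: a=2, p=15, q=2
  k=2: a=2, p=37, q=5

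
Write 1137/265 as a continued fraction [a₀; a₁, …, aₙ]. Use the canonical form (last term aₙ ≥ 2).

1137 = 4*265 + 77
265 = 3*77 + 34
77 = 2*34 + 9
34 = 3*9 + 7
9 = 1*7 + 2
7 = 3*2 + 1
2 = 2*1 + 0  (stop)
So 1137/265 = [4; 3, 2, 3, 1, 3, 2].

[4; 3, 2, 3, 1, 3, 2]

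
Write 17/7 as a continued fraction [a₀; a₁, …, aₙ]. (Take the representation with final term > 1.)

17 = 2×7 + 3
7 = 2×3 + 1
3 = 3×1 + 0  (stop)
So 17/7 = [2; 2, 3].

[2; 2, 3]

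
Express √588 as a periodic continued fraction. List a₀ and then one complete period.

a₀ = ⌊√588⌋ = 24.
With m₀=0, d₀=1 and mₖ₊₁ = dₖaₖ − mₖ, dₖ₊₁ = (n − mₖ₊₁²)/dₖ, aₖ₊₁ = ⌊(a₀+mₖ₊₁)/dₖ₊₁⌋:
  k=1: m=24, d=12, a=4
  k=2: m=24, d=1, a=48
d=1 and a=2a₀=48 at k=2, so the next step gives (m, d) = (24, 12) again — its k=1 value — and the period has length 2.

[24; 4, 48]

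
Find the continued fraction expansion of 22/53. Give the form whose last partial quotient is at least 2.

[0; 2, 2, 2, 4]

22 = 0×53 + 22
53 = 2×22 + 9
22 = 2×9 + 4
9 = 2×4 + 1
4 = 4×1 + 0  (stop)
So 22/53 = [0; 2, 2, 2, 4].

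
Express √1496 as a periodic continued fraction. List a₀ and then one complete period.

[38; 1, 2, 9, 2, 1, 76]

a₀ = ⌊√1496⌋ = 38.
With m₀=0, d₀=1 and mₖ₊₁ = dₖaₖ − mₖ, dₖ₊₁ = (n − mₖ₊₁²)/dₖ, aₖ₊₁ = ⌊(a₀+mₖ₊₁)/dₖ₊₁⌋:
  k=1: m=38, d=52, a=1
  k=2: m=14, d=25, a=2
  k=3: m=36, d=8, a=9
  k=4: m=36, d=25, a=2
  k=5: m=14, d=52, a=1
  k=6: m=38, d=1, a=76
d=1 and a=2a₀=76 at k=6, so the next step gives (m, d) = (38, 52) again — its k=1 value — and the period has length 6.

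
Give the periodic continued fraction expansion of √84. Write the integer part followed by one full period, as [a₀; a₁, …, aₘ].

a₀ = ⌊√84⌋ = 9.
With m₀=0, d₀=1 and mₖ₊₁ = dₖaₖ − mₖ, dₖ₊₁ = (n − mₖ₊₁²)/dₖ, aₖ₊₁ = ⌊(a₀+mₖ₊₁)/dₖ₊₁⌋:
  k=1: m=9, d=3, a=6
  k=2: m=9, d=1, a=18
d=1 and a=2a₀=18 at k=2, so the next step gives (m, d) = (9, 3) again — its k=1 value — and the period has length 2.

[9; 6, 18]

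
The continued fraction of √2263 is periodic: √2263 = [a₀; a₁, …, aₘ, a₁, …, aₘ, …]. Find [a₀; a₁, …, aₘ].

[47; 1, 1, 3, 47, 3, 1, 1, 94]

a₀ = ⌊√2263⌋ = 47.
With m₀=0, d₀=1 and mₖ₊₁ = dₖaₖ − mₖ, dₖ₊₁ = (n − mₖ₊₁²)/dₖ, aₖ₊₁ = ⌊(a₀+mₖ₊₁)/dₖ₊₁⌋:
  k=1: m=47, d=54, a=1
  k=2: m=7, d=41, a=1
  k=3: m=34, d=27, a=3
  k=4: m=47, d=2, a=47
  k=5: m=47, d=27, a=3
  k=6: m=34, d=41, a=1
  k=7: m=7, d=54, a=1
  k=8: m=47, d=1, a=94
d=1 and a=2a₀=94 at k=8, so the next step gives (m, d) = (47, 54) again — its k=1 value — and the period has length 8.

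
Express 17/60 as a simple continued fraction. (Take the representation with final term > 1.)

17 = 0×60 + 17
60 = 3×17 + 9
17 = 1×9 + 8
9 = 1×8 + 1
8 = 8×1 + 0  (stop)
So 17/60 = [0; 3, 1, 1, 8].

[0; 3, 1, 1, 8]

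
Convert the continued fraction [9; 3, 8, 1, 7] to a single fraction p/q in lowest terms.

2060/221

Fold from the inside: start with 7/1.
  1 + 1/7 = 8/7
  8 + 7/8 = 71/8
  3 + 8/71 = 221/71
  9 + 71/221 = 2060/221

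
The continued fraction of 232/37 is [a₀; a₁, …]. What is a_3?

2

232 = 6·37 + 10   →  a_0 = 6
37 = 3·10 + 7   →  a_1 = 3
10 = 1·7 + 3   →  a_2 = 1
7 = 2·3 + 1   →  a_3 = 2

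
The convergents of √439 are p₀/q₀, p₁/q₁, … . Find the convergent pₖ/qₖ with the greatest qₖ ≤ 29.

√439 = [20; 1, 19, 1, 40, …] (period length 4).
Convergents:
  p_0/q_0 = 20/1
  p_1/q_1 = 21/1
  p_2/q_2 = 419/20
  p_3/q_3 = 440/21
  p_4/q_4 = 18019/860
q_3 = 21 ≤ 29 < 860 = q_4, so the answer is 440/21.

440/21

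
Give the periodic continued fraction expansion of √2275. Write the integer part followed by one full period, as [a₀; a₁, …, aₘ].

[47; 1, 2, 3, 2, 1, 94]

a₀ = ⌊√2275⌋ = 47.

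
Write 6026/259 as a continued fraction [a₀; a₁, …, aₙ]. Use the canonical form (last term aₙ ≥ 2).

[23; 3, 1, 3, 17]

6026 = 23·259 + 69
259 = 3·69 + 52
69 = 1·52 + 17
52 = 3·17 + 1
17 = 17·1 + 0  (stop)
So 6026/259 = [23; 3, 1, 3, 17].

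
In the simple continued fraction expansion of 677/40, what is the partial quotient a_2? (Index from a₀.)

12

677 = 16·40 + 37   →  a_0 = 16
40 = 1·37 + 3   →  a_1 = 1
37 = 12·3 + 1   →  a_2 = 12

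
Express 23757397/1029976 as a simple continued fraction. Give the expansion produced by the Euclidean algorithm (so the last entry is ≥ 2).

23757397 = 23*1029976 + 67949
1029976 = 15*67949 + 10741
67949 = 6*10741 + 3503
10741 = 3*3503 + 232
3503 = 15*232 + 23
232 = 10*23 + 2
23 = 11*2 + 1
2 = 2*1 + 0  (stop)
So 23757397/1029976 = [23; 15, 6, 3, 15, 10, 11, 2].

[23; 15, 6, 3, 15, 10, 11, 2]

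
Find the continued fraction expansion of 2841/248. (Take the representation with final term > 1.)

[11; 2, 5, 7, 3]

2841 = 11·248 + 113
248 = 2·113 + 22
113 = 5·22 + 3
22 = 7·3 + 1
3 = 3·1 + 0  (stop)
So 2841/248 = [11; 2, 5, 7, 3].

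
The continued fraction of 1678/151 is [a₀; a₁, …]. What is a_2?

1678 = 11·151 + 17   →  a_0 = 11
151 = 8·17 + 15   →  a_1 = 8
17 = 1·15 + 2   →  a_2 = 1

1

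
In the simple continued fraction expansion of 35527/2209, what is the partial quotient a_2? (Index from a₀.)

35527 = 16·2209 + 183   →  a_0 = 16
2209 = 12·183 + 13   →  a_1 = 12
183 = 14·13 + 1   →  a_2 = 14

14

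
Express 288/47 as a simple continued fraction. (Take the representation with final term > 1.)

[6; 7, 1, 5]

288 = 6*47 + 6
47 = 7*6 + 5
6 = 1*5 + 1
5 = 5*1 + 0  (stop)
So 288/47 = [6; 7, 1, 5].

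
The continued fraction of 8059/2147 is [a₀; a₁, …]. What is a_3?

17

8059 = 3·2147 + 1618   →  a_0 = 3
2147 = 1·1618 + 529   →  a_1 = 1
1618 = 3·529 + 31   →  a_2 = 3
529 = 17·31 + 2   →  a_3 = 17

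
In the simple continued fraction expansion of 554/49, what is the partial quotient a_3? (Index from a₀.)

554 = 11·49 + 15   →  a_0 = 11
49 = 3·15 + 4   →  a_1 = 3
15 = 3·4 + 3   →  a_2 = 3
4 = 1·3 + 1   →  a_3 = 1

1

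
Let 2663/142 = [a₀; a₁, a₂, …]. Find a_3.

2663 = 18·142 + 107   →  a_0 = 18
142 = 1·107 + 35   →  a_1 = 1
107 = 3·35 + 2   →  a_2 = 3
35 = 17·2 + 1   →  a_3 = 17

17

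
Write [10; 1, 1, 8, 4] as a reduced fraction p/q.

Using pₖ = aₖpₖ₋₁ + pₖ₋₂ and qₖ = aₖqₖ₋₁ + qₖ₋₂:
  k=0: a=10, p=10, q=1
  k=1: a=1, p=11, q=1
  k=2: a=1, p=21, q=2
  k=3: a=8, p=179, q=17
  k=4: a=4, p=737, q=70

737/70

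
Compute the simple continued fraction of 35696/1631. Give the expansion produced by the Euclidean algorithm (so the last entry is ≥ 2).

35696 = 21*1631 + 1445
1631 = 1*1445 + 186
1445 = 7*186 + 143
186 = 1*143 + 43
143 = 3*43 + 14
43 = 3*14 + 1
14 = 14*1 + 0  (stop)
So 35696/1631 = [21; 1, 7, 1, 3, 3, 14].

[21; 1, 7, 1, 3, 3, 14]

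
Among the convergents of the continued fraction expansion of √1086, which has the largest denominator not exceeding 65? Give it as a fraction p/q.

√1086 = [32; 1, 20, 1, 64, …] (period length 4).
Convergents:
  p_0/q_0 = 32/1
  p_1/q_1 = 33/1
  p_2/q_2 = 692/21
  p_3/q_3 = 725/22
  p_4/q_4 = 47092/1429
q_3 = 22 ≤ 65 < 1429 = q_4, so the answer is 725/22.

725/22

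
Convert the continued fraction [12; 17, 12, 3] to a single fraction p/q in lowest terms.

7621/632

Fold from the inside: start with 3/1.
  12 + 1/3 = 37/3
  17 + 3/37 = 632/37
  12 + 37/632 = 7621/632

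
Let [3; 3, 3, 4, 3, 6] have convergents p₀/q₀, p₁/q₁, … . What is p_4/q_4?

459/139

Using pₖ = aₖpₖ₋₁ + pₖ₋₂, qₖ = aₖqₖ₋₁ + qₖ₋₂ (with p₋₁=1, p₋₂=0, q₋₁=0, q₋₂=1):
  k=0: a=3, p=3, q=1
  k=1: a=3, p=10, q=3
  k=2: a=3, p=33, q=10
  k=3: a=4, p=142, q=43
  k=4: a=3, p=459, q=139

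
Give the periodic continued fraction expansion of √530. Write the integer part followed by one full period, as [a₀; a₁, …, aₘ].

a₀ = ⌊√530⌋ = 23.
With m₀=0, d₀=1 and mₖ₊₁ = dₖaₖ − mₖ, dₖ₊₁ = (n − mₖ₊₁²)/dₖ, aₖ₊₁ = ⌊(a₀+mₖ₊₁)/dₖ₊₁⌋:
  k=1: m=23, d=1, a=46
d=1 and a=2a₀=46 at k=1, so the next step gives (m, d) = (23, 1) again — its k=1 value — and the period has length 1.

[23; 46]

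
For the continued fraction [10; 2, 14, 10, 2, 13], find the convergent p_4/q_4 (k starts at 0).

Using pₖ = aₖpₖ₋₁ + pₖ₋₂, qₖ = aₖqₖ₋₁ + qₖ₋₂ (with p₋₁=1, p₋₂=0, q₋₁=0, q₋₂=1):
  k=0: a=10, p=10, q=1
  k=1: a=2, p=21, q=2
  k=2: a=14, p=304, q=29
  k=3: a=10, p=3061, q=292
  k=4: a=2, p=6426, q=613

6426/613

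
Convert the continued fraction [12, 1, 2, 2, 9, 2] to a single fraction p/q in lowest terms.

1767/139

Using pₖ = aₖpₖ₋₁ + pₖ₋₂ and qₖ = aₖqₖ₋₁ + qₖ₋₂:
  k=0: a=12, p=12, q=1
  k=1: a=1, p=13, q=1
  k=2: a=2, p=38, q=3
  k=3: a=2, p=89, q=7
  k=4: a=9, p=839, q=66
  k=5: a=2, p=1767, q=139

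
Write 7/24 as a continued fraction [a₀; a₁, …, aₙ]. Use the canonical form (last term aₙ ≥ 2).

7 = 0·24 + 7
24 = 3·7 + 3
7 = 2·3 + 1
3 = 3·1 + 0  (stop)
So 7/24 = [0; 3, 2, 3].

[0; 3, 2, 3]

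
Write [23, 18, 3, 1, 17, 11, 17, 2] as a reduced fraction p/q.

Using pₖ = aₖpₖ₋₁ + pₖ₋₂ and qₖ = aₖqₖ₋₁ + qₖ₋₂:
  k=0: a=23, p=23, q=1
  k=1: a=18, p=415, q=18
  k=2: a=3, p=1268, q=55
  k=3: a=1, p=1683, q=73
  k=4: a=17, p=29879, q=1296
  k=5: a=11, p=330352, q=14329
  k=6: a=17, p=5645863, q=244889
  k=7: a=2, p=11622078, q=504107

11622078/504107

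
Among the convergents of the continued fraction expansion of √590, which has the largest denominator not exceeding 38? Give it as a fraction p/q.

√590 = [24; 3, 2, 4, 2, 3, 48, …] (period length 6).
Convergents:
  p_0/q_0 = 24/1
  p_1/q_1 = 73/3
  p_2/q_2 = 170/7
  p_3/q_3 = 753/31
  p_4/q_4 = 1676/69
q_3 = 31 ≤ 38 < 69 = q_4, so the answer is 753/31.

753/31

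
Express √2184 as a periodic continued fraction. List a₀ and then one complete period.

[46; 1, 2, 1, 2, 1, 92]

a₀ = ⌊√2184⌋ = 46.
With m₀=0, d₀=1 and mₖ₊₁ = dₖaₖ − mₖ, dₖ₊₁ = (n − mₖ₊₁²)/dₖ, aₖ₊₁ = ⌊(a₀+mₖ₊₁)/dₖ₊₁⌋:
  k=1: m=46, d=68, a=1
  k=2: m=22, d=25, a=2
  k=3: m=28, d=56, a=1
  k=4: m=28, d=25, a=2
  k=5: m=22, d=68, a=1
  k=6: m=46, d=1, a=92
d=1 and a=2a₀=92 at k=6, so the next step gives (m, d) = (46, 68) again — its k=1 value — and the period has length 6.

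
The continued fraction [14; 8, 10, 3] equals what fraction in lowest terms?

Using pₖ = aₖpₖ₋₁ + pₖ₋₂ and qₖ = aₖqₖ₋₁ + qₖ₋₂:
  k=0: a=14, p=14, q=1
  k=1: a=8, p=113, q=8
  k=2: a=10, p=1144, q=81
  k=3: a=3, p=3545, q=251

3545/251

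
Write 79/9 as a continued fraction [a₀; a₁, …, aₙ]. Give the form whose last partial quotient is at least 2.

79 = 8×9 + 7
9 = 1×7 + 2
7 = 3×2 + 1
2 = 2×1 + 0  (stop)
So 79/9 = [8; 1, 3, 2].

[8; 1, 3, 2]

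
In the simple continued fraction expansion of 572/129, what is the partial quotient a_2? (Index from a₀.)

572 = 4·129 + 56   →  a_0 = 4
129 = 2·56 + 17   →  a_1 = 2
56 = 3·17 + 5   →  a_2 = 3

3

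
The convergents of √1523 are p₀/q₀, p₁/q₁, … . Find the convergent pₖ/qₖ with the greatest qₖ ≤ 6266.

√1523 = [39; 39, 78, …] (period length 2).
Convergents:
  p_0/q_0 = 39/1
  p_1/q_1 = 1522/39
  p_2/q_2 = 118755/3043
  p_3/q_3 = 4632967/118716
q_2 = 3043 ≤ 6266 < 118716 = q_3, so the answer is 118755/3043.

118755/3043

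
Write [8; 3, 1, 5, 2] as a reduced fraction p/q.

413/50

Using pₖ = aₖpₖ₋₁ + pₖ₋₂ and qₖ = aₖqₖ₋₁ + qₖ₋₂:
  k=0: a=8, p=8, q=1
  k=1: a=3, p=25, q=3
  k=2: a=1, p=33, q=4
  k=3: a=5, p=190, q=23
  k=4: a=2, p=413, q=50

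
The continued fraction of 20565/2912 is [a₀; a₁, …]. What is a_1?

16

20565 = 7·2912 + 181   →  a_0 = 7
2912 = 16·181 + 16   →  a_1 = 16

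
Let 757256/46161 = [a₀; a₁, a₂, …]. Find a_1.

757256 = 16·46161 + 18680   →  a_0 = 16
46161 = 2·18680 + 8801   →  a_1 = 2

2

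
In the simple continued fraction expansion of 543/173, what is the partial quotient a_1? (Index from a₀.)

543 = 3·173 + 24   →  a_0 = 3
173 = 7·24 + 5   →  a_1 = 7

7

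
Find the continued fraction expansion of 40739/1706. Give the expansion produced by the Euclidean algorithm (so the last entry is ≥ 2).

[23; 1, 7, 3, 9, 2, 3]

40739 = 23·1706 + 1501
1706 = 1·1501 + 205
1501 = 7·205 + 66
205 = 3·66 + 7
66 = 9·7 + 3
7 = 2·3 + 1
3 = 3·1 + 0  (stop)
So 40739/1706 = [23; 1, 7, 3, 9, 2, 3].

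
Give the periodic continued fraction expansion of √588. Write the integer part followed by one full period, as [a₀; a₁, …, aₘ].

a₀ = ⌊√588⌋ = 24.
With m₀=0, d₀=1 and mₖ₊₁ = dₖaₖ − mₖ, dₖ₊₁ = (n − mₖ₊₁²)/dₖ, aₖ₊₁ = ⌊(a₀+mₖ₊₁)/dₖ₊₁⌋:
  k=1: m=24, d=12, a=4
  k=2: m=24, d=1, a=48
d=1 and a=2a₀=48 at k=2, so the next step gives (m, d) = (24, 12) again — its k=1 value — and the period has length 2.

[24; 4, 48]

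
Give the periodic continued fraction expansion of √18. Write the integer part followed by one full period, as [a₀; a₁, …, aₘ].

a₀ = ⌊√18⌋ = 4.
With m₀=0, d₀=1 and mₖ₊₁ = dₖaₖ − mₖ, dₖ₊₁ = (n − mₖ₊₁²)/dₖ, aₖ₊₁ = ⌊(a₀+mₖ₊₁)/dₖ₊₁⌋:
  k=1: m=4, d=2, a=4
  k=2: m=4, d=1, a=8
d=1 and a=2a₀=8 at k=2, so the next step gives (m, d) = (4, 2) again — its k=1 value — and the period has length 2.

[4; 4, 8]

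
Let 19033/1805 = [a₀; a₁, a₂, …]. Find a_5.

2

19033 = 10·1805 + 983   →  a_0 = 10
1805 = 1·983 + 822   →  a_1 = 1
983 = 1·822 + 161   →  a_2 = 1
822 = 5·161 + 17   →  a_3 = 5
161 = 9·17 + 8   →  a_4 = 9
17 = 2·8 + 1   →  a_5 = 2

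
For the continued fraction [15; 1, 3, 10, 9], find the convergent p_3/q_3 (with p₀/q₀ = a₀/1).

Using pₖ = aₖpₖ₋₁ + pₖ₋₂, qₖ = aₖqₖ₋₁ + qₖ₋₂ (with p₋₁=1, p₋₂=0, q₋₁=0, q₋₂=1):
  k=0: a=15, p=15, q=1
  k=1: a=1, p=16, q=1
  k=2: a=3, p=63, q=4
  k=3: a=10, p=646, q=41

646/41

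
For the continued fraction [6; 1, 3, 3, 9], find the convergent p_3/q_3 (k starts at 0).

88/13

Using pₖ = aₖpₖ₋₁ + pₖ₋₂, qₖ = aₖqₖ₋₁ + qₖ₋₂ (with p₋₁=1, p₋₂=0, q₋₁=0, q₋₂=1):
  k=0: a=6, p=6, q=1
  k=1: a=1, p=7, q=1
  k=2: a=3, p=27, q=4
  k=3: a=3, p=88, q=13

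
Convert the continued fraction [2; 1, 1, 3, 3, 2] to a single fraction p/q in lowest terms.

Using pₖ = aₖpₖ₋₁ + pₖ₋₂ and qₖ = aₖqₖ₋₁ + qₖ₋₂:
  k=0: a=2, p=2, q=1
  k=1: a=1, p=3, q=1
  k=2: a=1, p=5, q=2
  k=3: a=3, p=18, q=7
  k=4: a=3, p=59, q=23
  k=5: a=2, p=136, q=53

136/53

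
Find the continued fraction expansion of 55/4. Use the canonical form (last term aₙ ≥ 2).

55 = 13*4 + 3
4 = 1*3 + 1
3 = 3*1 + 0  (stop)
So 55/4 = [13; 1, 3].

[13; 1, 3]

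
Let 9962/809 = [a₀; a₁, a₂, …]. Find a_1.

9962 = 12·809 + 254   →  a_0 = 12
809 = 3·254 + 47   →  a_1 = 3

3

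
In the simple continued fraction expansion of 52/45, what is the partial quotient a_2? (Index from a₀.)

52 = 1·45 + 7   →  a_0 = 1
45 = 6·7 + 3   →  a_1 = 6
7 = 2·3 + 1   →  a_2 = 2

2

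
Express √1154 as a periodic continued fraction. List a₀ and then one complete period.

[33; 1, 32, 1, 66]

a₀ = ⌊√1154⌋ = 33.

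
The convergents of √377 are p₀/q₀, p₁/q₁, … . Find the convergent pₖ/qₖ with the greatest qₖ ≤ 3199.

45221/2329

√377 = [19; 2, 2, 2, 38, …] (period length 4).
Convergents:
  p_0/q_0 = 19/1
  p_1/q_1 = 39/2
  p_2/q_2 = 97/5
  p_3/q_3 = 233/12
  p_4/q_4 = 8951/461
  p_5/q_5 = 18135/934
  p_6/q_6 = 45221/2329
  p_7/q_7 = 108577/5592
q_6 = 2329 ≤ 3199 < 5592 = q_7, so the answer is 45221/2329.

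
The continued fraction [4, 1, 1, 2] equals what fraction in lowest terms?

23/5

Using pₖ = aₖpₖ₋₁ + pₖ₋₂ and qₖ = aₖqₖ₋₁ + qₖ₋₂:
  k=0: a=4, p=4, q=1
  k=1: a=1, p=5, q=1
  k=2: a=1, p=9, q=2
  k=3: a=2, p=23, q=5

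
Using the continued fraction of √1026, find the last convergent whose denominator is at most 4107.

√1026 = [32; 32, 64, …] (period length 2).
Convergents:
  p_0/q_0 = 32/1
  p_1/q_1 = 1025/32
  p_2/q_2 = 65632/2049
  p_3/q_3 = 2101249/65600
q_2 = 2049 ≤ 4107 < 65600 = q_3, so the answer is 65632/2049.

65632/2049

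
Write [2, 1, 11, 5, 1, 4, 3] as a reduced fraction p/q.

Using pₖ = aₖpₖ₋₁ + pₖ₋₂ and qₖ = aₖqₖ₋₁ + qₖ₋₂:
  k=0: a=2, p=2, q=1
  k=1: a=1, p=3, q=1
  k=2: a=11, p=35, q=12
  k=3: a=5, p=178, q=61
  k=4: a=1, p=213, q=73
  k=5: a=4, p=1030, q=353
  k=6: a=3, p=3303, q=1132

3303/1132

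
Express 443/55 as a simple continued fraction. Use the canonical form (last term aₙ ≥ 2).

[8; 18, 3]

443 = 8×55 + 3
55 = 18×3 + 1
3 = 3×1 + 0  (stop)
So 443/55 = [8; 18, 3].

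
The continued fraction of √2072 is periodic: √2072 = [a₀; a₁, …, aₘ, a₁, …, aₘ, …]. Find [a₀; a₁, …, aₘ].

a₀ = ⌊√2072⌋ = 45.

[45; 1, 1, 12, 1, 1, 90]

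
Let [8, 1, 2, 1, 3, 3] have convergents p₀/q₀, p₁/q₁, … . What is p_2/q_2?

26/3

Using pₖ = aₖpₖ₋₁ + pₖ₋₂, qₖ = aₖqₖ₋₁ + qₖ₋₂ (with p₋₁=1, p₋₂=0, q₋₁=0, q₋₂=1):
  k=0: a=8, p=8, q=1
  k=1: a=1, p=9, q=1
  k=2: a=2, p=26, q=3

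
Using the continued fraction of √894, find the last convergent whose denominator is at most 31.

299/10

√894 = [29; 1, 8, 1, 58, …] (period length 4).
Convergents:
  p_0/q_0 = 29/1
  p_1/q_1 = 30/1
  p_2/q_2 = 269/9
  p_3/q_3 = 299/10
  p_4/q_4 = 17611/589
q_3 = 10 ≤ 31 < 589 = q_4, so the answer is 299/10.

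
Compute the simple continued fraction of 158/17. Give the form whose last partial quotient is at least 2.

[9; 3, 2, 2]

158 = 9·17 + 5
17 = 3·5 + 2
5 = 2·2 + 1
2 = 2·1 + 0  (stop)
So 158/17 = [9; 3, 2, 2].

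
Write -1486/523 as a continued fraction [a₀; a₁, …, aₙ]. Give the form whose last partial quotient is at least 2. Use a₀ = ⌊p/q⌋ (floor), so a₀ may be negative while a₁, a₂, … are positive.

-1486 = -3*523 + 83
523 = 6*83 + 25
83 = 3*25 + 8
25 = 3*8 + 1
8 = 8*1 + 0  (stop)
So -1486/523 = [-3; 6, 3, 3, 8].

[-3; 6, 3, 3, 8]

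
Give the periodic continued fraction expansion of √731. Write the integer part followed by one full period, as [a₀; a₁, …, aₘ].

a₀ = ⌊√731⌋ = 27.
With m₀=0, d₀=1 and mₖ₊₁ = dₖaₖ − mₖ, dₖ₊₁ = (n − mₖ₊₁²)/dₖ, aₖ₊₁ = ⌊(a₀+mₖ₊₁)/dₖ₊₁⌋:
  k=1: m=27, d=2, a=27
  k=2: m=27, d=1, a=54
d=1 and a=2a₀=54 at k=2, so the next step gives (m, d) = (27, 2) again — its k=1 value — and the period has length 2.

[27; 27, 54]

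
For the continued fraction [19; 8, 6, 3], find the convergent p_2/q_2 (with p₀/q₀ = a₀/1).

937/49

Using pₖ = aₖpₖ₋₁ + pₖ₋₂, qₖ = aₖqₖ₋₁ + qₖ₋₂ (with p₋₁=1, p₋₂=0, q₋₁=0, q₋₂=1):
  k=0: a=19, p=19, q=1
  k=1: a=8, p=153, q=8
  k=2: a=6, p=937, q=49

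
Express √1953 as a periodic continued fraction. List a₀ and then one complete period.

a₀ = ⌊√1953⌋ = 44.

[44; 5, 5, 3, 12, 3, 5, 5, 88]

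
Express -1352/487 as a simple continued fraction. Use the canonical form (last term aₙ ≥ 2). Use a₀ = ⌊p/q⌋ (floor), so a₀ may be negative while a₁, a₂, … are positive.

[-3; 4, 2, 7, 3, 2]

-1352 = -3×487 + 109
487 = 4×109 + 51
109 = 2×51 + 7
51 = 7×7 + 2
7 = 3×2 + 1
2 = 2×1 + 0  (stop)
So -1352/487 = [-3; 4, 2, 7, 3, 2].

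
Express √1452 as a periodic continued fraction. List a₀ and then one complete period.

[38; 9, 1, 1, 18, 1, 1, 9, 76]

a₀ = ⌊√1452⌋ = 38.
With m₀=0, d₀=1 and mₖ₊₁ = dₖaₖ − mₖ, dₖ₊₁ = (n − mₖ₊₁²)/dₖ, aₖ₊₁ = ⌊(a₀+mₖ₊₁)/dₖ₊₁⌋:
  k=1: m=38, d=8, a=9
  k=2: m=34, d=37, a=1
  k=3: m=3, d=39, a=1
  k=4: m=36, d=4, a=18
  k=5: m=36, d=39, a=1
  k=6: m=3, d=37, a=1
  k=7: m=34, d=8, a=9
  k=8: m=38, d=1, a=76
d=1 and a=2a₀=76 at k=8, so the next step gives (m, d) = (38, 8) again — its k=1 value — and the period has length 8.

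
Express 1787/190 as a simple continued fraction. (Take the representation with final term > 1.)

[9; 2, 2, 7, 5]

1787 = 9×190 + 77
190 = 2×77 + 36
77 = 2×36 + 5
36 = 7×5 + 1
5 = 5×1 + 0  (stop)
So 1787/190 = [9; 2, 2, 7, 5].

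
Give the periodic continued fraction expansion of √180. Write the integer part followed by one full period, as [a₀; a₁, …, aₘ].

a₀ = ⌊√180⌋ = 13.

[13; 2, 2, 2, 26]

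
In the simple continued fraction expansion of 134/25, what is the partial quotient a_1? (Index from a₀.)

2

134 = 5·25 + 9   →  a_0 = 5
25 = 2·9 + 7   →  a_1 = 2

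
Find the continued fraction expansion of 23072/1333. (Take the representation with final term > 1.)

23072 = 17*1333 + 411
1333 = 3*411 + 100
411 = 4*100 + 11
100 = 9*11 + 1
11 = 11*1 + 0  (stop)
So 23072/1333 = [17; 3, 4, 9, 11].

[17; 3, 4, 9, 11]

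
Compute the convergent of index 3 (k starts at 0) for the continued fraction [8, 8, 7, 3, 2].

Using pₖ = aₖpₖ₋₁ + pₖ₋₂, qₖ = aₖqₖ₋₁ + qₖ₋₂ (with p₋₁=1, p₋₂=0, q₋₁=0, q₋₂=1):
  k=0: a=8, p=8, q=1
  k=1: a=8, p=65, q=8
  k=2: a=7, p=463, q=57
  k=3: a=3, p=1454, q=179

1454/179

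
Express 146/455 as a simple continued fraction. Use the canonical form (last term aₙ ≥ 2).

146 = 0*455 + 146
455 = 3*146 + 17
146 = 8*17 + 10
17 = 1*10 + 7
10 = 1*7 + 3
7 = 2*3 + 1
3 = 3*1 + 0  (stop)
So 146/455 = [0; 3, 8, 1, 1, 2, 3].

[0; 3, 8, 1, 1, 2, 3]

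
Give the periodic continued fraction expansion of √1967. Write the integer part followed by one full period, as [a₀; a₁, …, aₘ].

[44; 2, 1, 5, 1, 2, 88]

a₀ = ⌊√1967⌋ = 44.
With m₀=0, d₀=1 and mₖ₊₁ = dₖaₖ − mₖ, dₖ₊₁ = (n − mₖ₊₁²)/dₖ, aₖ₊₁ = ⌊(a₀+mₖ₊₁)/dₖ₊₁⌋:
  k=1: m=44, d=31, a=2
  k=2: m=18, d=53, a=1
  k=3: m=35, d=14, a=5
  k=4: m=35, d=53, a=1
  k=5: m=18, d=31, a=2
  k=6: m=44, d=1, a=88
d=1 and a=2a₀=88 at k=6, so the next step gives (m, d) = (44, 31) again — its k=1 value — and the period has length 6.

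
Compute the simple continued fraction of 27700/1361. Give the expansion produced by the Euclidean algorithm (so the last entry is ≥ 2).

27700 = 20*1361 + 480
1361 = 2*480 + 401
480 = 1*401 + 79
401 = 5*79 + 6
79 = 13*6 + 1
6 = 6*1 + 0  (stop)
So 27700/1361 = [20; 2, 1, 5, 13, 6].

[20; 2, 1, 5, 13, 6]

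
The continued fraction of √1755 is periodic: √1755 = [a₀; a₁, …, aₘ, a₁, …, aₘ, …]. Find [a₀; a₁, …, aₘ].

[41; 1, 8, 3, 8, 1, 82]

a₀ = ⌊√1755⌋ = 41.
With m₀=0, d₀=1 and mₖ₊₁ = dₖaₖ − mₖ, dₖ₊₁ = (n − mₖ₊₁²)/dₖ, aₖ₊₁ = ⌊(a₀+mₖ₊₁)/dₖ₊₁⌋:
  k=1: m=41, d=74, a=1
  k=2: m=33, d=9, a=8
  k=3: m=39, d=26, a=3
  k=4: m=39, d=9, a=8
  k=5: m=33, d=74, a=1
  k=6: m=41, d=1, a=82
d=1 and a=2a₀=82 at k=6, so the next step gives (m, d) = (41, 74) again — its k=1 value — and the period has length 6.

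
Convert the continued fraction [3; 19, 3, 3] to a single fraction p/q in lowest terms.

589/193

Fold from the inside: start with 3/1.
  3 + 1/3 = 10/3
  19 + 3/10 = 193/10
  3 + 10/193 = 589/193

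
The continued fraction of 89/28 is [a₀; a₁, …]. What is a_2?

89 = 3·28 + 5   →  a_0 = 3
28 = 5·5 + 3   →  a_1 = 5
5 = 1·3 + 2   →  a_2 = 1

1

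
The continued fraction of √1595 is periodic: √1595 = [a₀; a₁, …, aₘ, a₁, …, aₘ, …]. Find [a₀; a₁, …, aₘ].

[39; 1, 14, 1, 78]

a₀ = ⌊√1595⌋ = 39.
With m₀=0, d₀=1 and mₖ₊₁ = dₖaₖ − mₖ, dₖ₊₁ = (n − mₖ₊₁²)/dₖ, aₖ₊₁ = ⌊(a₀+mₖ₊₁)/dₖ₊₁⌋:
  k=1: m=39, d=74, a=1
  k=2: m=35, d=5, a=14
  k=3: m=35, d=74, a=1
  k=4: m=39, d=1, a=78
d=1 and a=2a₀=78 at k=4, so the next step gives (m, d) = (39, 74) again — its k=1 value — and the period has length 4.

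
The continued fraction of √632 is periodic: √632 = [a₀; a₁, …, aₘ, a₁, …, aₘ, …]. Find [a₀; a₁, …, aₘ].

[25; 7, 6, 7, 50]

a₀ = ⌊√632⌋ = 25.
With m₀=0, d₀=1 and mₖ₊₁ = dₖaₖ − mₖ, dₖ₊₁ = (n − mₖ₊₁²)/dₖ, aₖ₊₁ = ⌊(a₀+mₖ₊₁)/dₖ₊₁⌋:
  k=1: m=25, d=7, a=7
  k=2: m=24, d=8, a=6
  k=3: m=24, d=7, a=7
  k=4: m=25, d=1, a=50
d=1 and a=2a₀=50 at k=4, so the next step gives (m, d) = (25, 7) again — its k=1 value — and the period has length 4.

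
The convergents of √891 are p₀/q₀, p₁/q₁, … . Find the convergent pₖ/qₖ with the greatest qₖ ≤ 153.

3970/133

√891 = [29; 1, 5, 1, 1, 1, 5, 1, 58, …] (period length 8).
Convergents:
  p_0/q_0 = 29/1
  p_1/q_1 = 30/1
  p_2/q_2 = 179/6
  p_3/q_3 = 209/7
  p_4/q_4 = 388/13
  p_5/q_5 = 597/20
  p_6/q_6 = 3373/113
  p_7/q_7 = 3970/133
  p_8/q_8 = 233633/7827
q_7 = 133 ≤ 153 < 7827 = q_8, so the answer is 3970/133.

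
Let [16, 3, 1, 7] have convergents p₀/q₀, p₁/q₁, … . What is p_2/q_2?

65/4

Using pₖ = aₖpₖ₋₁ + pₖ₋₂, qₖ = aₖqₖ₋₁ + qₖ₋₂ (with p₋₁=1, p₋₂=0, q₋₁=0, q₋₂=1):
  k=0: a=16, p=16, q=1
  k=1: a=3, p=49, q=3
  k=2: a=1, p=65, q=4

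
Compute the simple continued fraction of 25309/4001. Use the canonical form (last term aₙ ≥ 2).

[6; 3, 14, 6, 7, 2]

25309 = 6·4001 + 1303
4001 = 3·1303 + 92
1303 = 14·92 + 15
92 = 6·15 + 2
15 = 7·2 + 1
2 = 2·1 + 0  (stop)
So 25309/4001 = [6; 3, 14, 6, 7, 2].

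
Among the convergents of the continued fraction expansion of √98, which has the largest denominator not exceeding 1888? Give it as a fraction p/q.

17631/1781

√98 = [9; 1, 8, 1, 18, …] (period length 4).
Convergents:
  p_0/q_0 = 9/1
  p_1/q_1 = 10/1
  p_2/q_2 = 89/9
  p_3/q_3 = 99/10
  p_4/q_4 = 1871/189
  p_5/q_5 = 1970/199
  p_6/q_6 = 17631/1781
  p_7/q_7 = 19601/1980
q_6 = 1781 ≤ 1888 < 1980 = q_7, so the answer is 17631/1781.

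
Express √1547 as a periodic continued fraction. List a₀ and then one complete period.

[39; 3, 78]

a₀ = ⌊√1547⌋ = 39.
With m₀=0, d₀=1 and mₖ₊₁ = dₖaₖ − mₖ, dₖ₊₁ = (n − mₖ₊₁²)/dₖ, aₖ₊₁ = ⌊(a₀+mₖ₊₁)/dₖ₊₁⌋:
  k=1: m=39, d=26, a=3
  k=2: m=39, d=1, a=78
d=1 and a=2a₀=78 at k=2, so the next step gives (m, d) = (39, 26) again — its k=1 value — and the period has length 2.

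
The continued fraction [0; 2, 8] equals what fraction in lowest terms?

Fold from the inside: start with 8/1.
  2 + 1/8 = 17/8
  0 + 8/17 = 8/17

8/17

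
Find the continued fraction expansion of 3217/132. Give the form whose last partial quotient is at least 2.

[24; 2, 1, 2, 3, 1, 3]

3217 = 24×132 + 49
132 = 2×49 + 34
49 = 1×34 + 15
34 = 2×15 + 4
15 = 3×4 + 3
4 = 1×3 + 1
3 = 3×1 + 0  (stop)
So 3217/132 = [24; 2, 1, 2, 3, 1, 3].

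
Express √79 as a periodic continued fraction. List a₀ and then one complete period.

a₀ = ⌊√79⌋ = 8.
With m₀=0, d₀=1 and mₖ₊₁ = dₖaₖ − mₖ, dₖ₊₁ = (n − mₖ₊₁²)/dₖ, aₖ₊₁ = ⌊(a₀+mₖ₊₁)/dₖ₊₁⌋:
  k=1: m=8, d=15, a=1
  k=2: m=7, d=2, a=7
  k=3: m=7, d=15, a=1
  k=4: m=8, d=1, a=16
d=1 and a=2a₀=16 at k=4, so the next step gives (m, d) = (8, 15) again — its k=1 value — and the period has length 4.

[8; 1, 7, 1, 16]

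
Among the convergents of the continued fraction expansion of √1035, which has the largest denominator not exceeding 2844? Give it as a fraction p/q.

72257/2246

√1035 = [32; 5, 1, 5, 64, …] (period length 4).
Convergents:
  p_0/q_0 = 32/1
  p_1/q_1 = 161/5
  p_2/q_2 = 193/6
  p_3/q_3 = 1126/35
  p_4/q_4 = 72257/2246
  p_5/q_5 = 362411/11265
q_4 = 2246 ≤ 2844 < 11265 = q_5, so the answer is 72257/2246.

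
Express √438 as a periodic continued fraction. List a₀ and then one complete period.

a₀ = ⌊√438⌋ = 20.
With m₀=0, d₀=1 and mₖ₊₁ = dₖaₖ − mₖ, dₖ₊₁ = (n − mₖ₊₁²)/dₖ, aₖ₊₁ = ⌊(a₀+mₖ₊₁)/dₖ₊₁⌋:
  k=1: m=20, d=38, a=1
  k=2: m=18, d=3, a=12
  k=3: m=18, d=38, a=1
  k=4: m=20, d=1, a=40
d=1 and a=2a₀=40 at k=4, so the next step gives (m, d) = (20, 38) again — its k=1 value — and the period has length 4.

[20; 1, 12, 1, 40]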